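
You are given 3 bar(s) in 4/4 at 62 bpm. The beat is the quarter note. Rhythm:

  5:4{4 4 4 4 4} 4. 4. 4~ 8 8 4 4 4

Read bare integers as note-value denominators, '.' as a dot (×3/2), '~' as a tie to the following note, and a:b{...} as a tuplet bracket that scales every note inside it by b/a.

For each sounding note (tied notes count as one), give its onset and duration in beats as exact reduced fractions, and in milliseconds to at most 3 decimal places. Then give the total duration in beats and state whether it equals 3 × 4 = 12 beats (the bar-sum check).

1) 0.0ms=0b +774.194ms=4/5b
2) 774.194ms=4/5b +774.194ms=4/5b
3) 1548.387ms=8/5b +774.194ms=4/5b
4) 2322.581ms=12/5b +774.194ms=4/5b
5) 3096.774ms=16/5b +774.194ms=4/5b
6) 3870.968ms=4b +1451.613ms=3/2b
7) 5322.581ms=11/2b +1451.613ms=3/2b
8) 6774.194ms=7b +1451.613ms=3/2b
9) 8225.806ms=17/2b +483.871ms=1/2b
10) 8709.677ms=9b +967.742ms=1b
11) 9677.419ms=10b +967.742ms=1b
12) 10645.161ms=11b +967.742ms=1b
Σ=12b of 12 (62bpm 4/4) — PASS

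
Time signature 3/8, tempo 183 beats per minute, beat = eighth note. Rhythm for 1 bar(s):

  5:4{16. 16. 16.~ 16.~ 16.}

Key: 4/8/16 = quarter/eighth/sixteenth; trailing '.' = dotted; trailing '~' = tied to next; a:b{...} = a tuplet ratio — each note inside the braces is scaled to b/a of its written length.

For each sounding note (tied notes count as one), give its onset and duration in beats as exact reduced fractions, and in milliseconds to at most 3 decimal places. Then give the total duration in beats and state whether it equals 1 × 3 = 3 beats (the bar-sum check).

1) 0.0ms=0b +196.721ms=3/5b
2) 196.721ms=3/5b +196.721ms=3/5b
3) 393.443ms=6/5b +590.164ms=9/5b
Σ=3b of 3 (183bpm 3/8) — PASS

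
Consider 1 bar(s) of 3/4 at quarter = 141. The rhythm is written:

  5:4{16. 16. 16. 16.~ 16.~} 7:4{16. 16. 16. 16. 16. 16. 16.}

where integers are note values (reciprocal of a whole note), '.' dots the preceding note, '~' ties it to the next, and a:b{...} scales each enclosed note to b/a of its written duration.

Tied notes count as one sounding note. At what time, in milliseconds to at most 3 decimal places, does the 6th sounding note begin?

note 6 onset = 27/14b = 820.669ms

1. 0.0ms @ 0 + 127.66ms (3/10)
2. 127.66ms @ 3/10 + 127.66ms (3/10)
3. 255.319ms @ 3/5 + 127.66ms (3/10)
4. 382.979ms @ 9/10 + 346.505ms (57/70)
5. 729.483ms @ 12/7 + 91.185ms (3/14)
6. 820.669ms @ 27/14 + 91.185ms (3/14)
7. 911.854ms @ 15/7 + 91.185ms (3/14)
8. 1003.04ms @ 33/14 + 91.185ms (3/14)
9. 1094.225ms @ 18/7 + 91.185ms (3/14)
10. 1185.41ms @ 39/14 + 91.185ms (3/14)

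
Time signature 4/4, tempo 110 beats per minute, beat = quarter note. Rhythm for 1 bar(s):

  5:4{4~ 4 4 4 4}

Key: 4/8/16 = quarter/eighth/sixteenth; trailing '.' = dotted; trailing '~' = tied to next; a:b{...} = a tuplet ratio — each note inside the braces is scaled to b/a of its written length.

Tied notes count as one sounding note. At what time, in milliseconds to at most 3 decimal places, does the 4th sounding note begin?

note 4 onset = 16/5b = 1745.455ms

1. 0.0ms @ 0 + 872.727ms (8/5)
2. 872.727ms @ 8/5 + 436.364ms (4/5)
3. 1309.091ms @ 12/5 + 436.364ms (4/5)
4. 1745.455ms @ 16/5 + 436.364ms (4/5)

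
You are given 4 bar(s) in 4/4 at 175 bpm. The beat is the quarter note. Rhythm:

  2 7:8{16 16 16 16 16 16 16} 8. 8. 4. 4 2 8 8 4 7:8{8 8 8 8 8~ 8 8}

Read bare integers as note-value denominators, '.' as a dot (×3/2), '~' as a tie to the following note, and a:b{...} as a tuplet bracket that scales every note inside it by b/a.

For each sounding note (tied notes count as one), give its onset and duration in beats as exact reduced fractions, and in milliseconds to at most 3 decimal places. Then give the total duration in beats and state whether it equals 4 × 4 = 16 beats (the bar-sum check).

1) 0.0ms=0b +685.714ms=2b
2) 685.714ms=2b +97.959ms=2/7b
3) 783.673ms=16/7b +97.959ms=2/7b
4) 881.633ms=18/7b +97.959ms=2/7b
5) 979.592ms=20/7b +97.959ms=2/7b
6) 1077.551ms=22/7b +97.959ms=2/7b
7) 1175.51ms=24/7b +97.959ms=2/7b
8) 1273.469ms=26/7b +97.959ms=2/7b
9) 1371.429ms=4b +257.143ms=3/4b
10) 1628.571ms=19/4b +257.143ms=3/4b
11) 1885.714ms=11/2b +514.286ms=3/2b
12) 2400.0ms=7b +342.857ms=1b
13) 2742.857ms=8b +685.714ms=2b
14) 3428.571ms=10b +171.429ms=1/2b
15) 3600.0ms=21/2b +171.429ms=1/2b
16) 3771.429ms=11b +342.857ms=1b
17) 4114.286ms=12b +195.918ms=4/7b
18) 4310.204ms=88/7b +195.918ms=4/7b
19) 4506.122ms=92/7b +195.918ms=4/7b
20) 4702.041ms=96/7b +195.918ms=4/7b
21) 4897.959ms=100/7b +391.837ms=8/7b
22) 5289.796ms=108/7b +195.918ms=4/7b
Σ=16b of 16 (175bpm 4/4) — PASS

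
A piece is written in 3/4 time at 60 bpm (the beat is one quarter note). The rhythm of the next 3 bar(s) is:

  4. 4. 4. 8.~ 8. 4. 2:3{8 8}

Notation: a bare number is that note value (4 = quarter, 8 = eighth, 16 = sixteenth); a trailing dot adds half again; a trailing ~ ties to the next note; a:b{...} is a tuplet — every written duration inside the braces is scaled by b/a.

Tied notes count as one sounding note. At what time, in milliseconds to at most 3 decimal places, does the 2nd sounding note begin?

note 2 onset = 3/2b = 1500.0ms

1. 0.0ms @ 0 + 1500.0ms (3/2)
2. 1500.0ms @ 3/2 + 1500.0ms (3/2)
3. 3000.0ms @ 3 + 1500.0ms (3/2)
4. 4500.0ms @ 9/2 + 1500.0ms (3/2)
5. 6000.0ms @ 6 + 1500.0ms (3/2)
6. 7500.0ms @ 15/2 + 750.0ms (3/4)
7. 8250.0ms @ 33/4 + 750.0ms (3/4)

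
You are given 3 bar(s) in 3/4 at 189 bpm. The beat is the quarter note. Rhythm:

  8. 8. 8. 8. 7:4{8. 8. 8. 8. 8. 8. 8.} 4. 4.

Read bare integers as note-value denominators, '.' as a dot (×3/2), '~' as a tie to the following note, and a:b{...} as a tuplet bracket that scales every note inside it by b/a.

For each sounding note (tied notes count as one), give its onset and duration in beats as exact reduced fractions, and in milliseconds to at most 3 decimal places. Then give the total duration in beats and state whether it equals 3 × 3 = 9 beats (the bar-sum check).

1) 0.0ms=0b +238.095ms=3/4b
2) 238.095ms=3/4b +238.095ms=3/4b
3) 476.19ms=3/2b +238.095ms=3/4b
4) 714.286ms=9/4b +238.095ms=3/4b
5) 952.381ms=3b +136.054ms=3/7b
6) 1088.435ms=24/7b +136.054ms=3/7b
7) 1224.49ms=27/7b +136.054ms=3/7b
8) 1360.544ms=30/7b +136.054ms=3/7b
9) 1496.599ms=33/7b +136.054ms=3/7b
10) 1632.653ms=36/7b +136.054ms=3/7b
11) 1768.707ms=39/7b +136.054ms=3/7b
12) 1904.762ms=6b +476.19ms=3/2b
13) 2380.952ms=15/2b +476.19ms=3/2b
Σ=9b of 9 (189bpm 3/4) — PASS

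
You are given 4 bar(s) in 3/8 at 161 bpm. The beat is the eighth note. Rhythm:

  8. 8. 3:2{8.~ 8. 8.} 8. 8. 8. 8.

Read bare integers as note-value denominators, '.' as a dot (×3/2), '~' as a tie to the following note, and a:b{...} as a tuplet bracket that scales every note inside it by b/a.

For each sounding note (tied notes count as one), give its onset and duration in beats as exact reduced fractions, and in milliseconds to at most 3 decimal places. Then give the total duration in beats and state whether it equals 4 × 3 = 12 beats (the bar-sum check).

1) 0.0ms=0b +559.006ms=3/2b
2) 559.006ms=3/2b +559.006ms=3/2b
3) 1118.012ms=3b +745.342ms=2b
4) 1863.354ms=5b +372.671ms=1b
5) 2236.025ms=6b +559.006ms=3/2b
6) 2795.031ms=15/2b +559.006ms=3/2b
7) 3354.037ms=9b +559.006ms=3/2b
8) 3913.043ms=21/2b +559.006ms=3/2b
Σ=12b of 12 (161bpm 3/8) — PASS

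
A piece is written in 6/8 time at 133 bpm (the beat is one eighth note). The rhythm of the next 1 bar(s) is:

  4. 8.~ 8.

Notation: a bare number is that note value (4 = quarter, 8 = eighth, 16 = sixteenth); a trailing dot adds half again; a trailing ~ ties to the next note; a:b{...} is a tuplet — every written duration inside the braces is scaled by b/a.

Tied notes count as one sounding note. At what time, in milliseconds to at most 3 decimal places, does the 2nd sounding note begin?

note 2 onset = 3b = 1353.383ms

1. 0.0ms @ 0 + 1353.383ms (3)
2. 1353.383ms @ 3 + 1353.383ms (3)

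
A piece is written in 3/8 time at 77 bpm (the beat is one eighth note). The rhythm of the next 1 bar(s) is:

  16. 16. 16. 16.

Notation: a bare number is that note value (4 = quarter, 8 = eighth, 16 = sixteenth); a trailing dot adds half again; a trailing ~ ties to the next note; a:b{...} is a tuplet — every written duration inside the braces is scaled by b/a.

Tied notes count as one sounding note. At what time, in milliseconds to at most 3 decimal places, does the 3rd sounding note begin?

note 3 onset = 3/2b = 1168.831ms

1. 0.0ms @ 0 + 584.416ms (3/4)
2. 584.416ms @ 3/4 + 584.416ms (3/4)
3. 1168.831ms @ 3/2 + 584.416ms (3/4)
4. 1753.247ms @ 9/4 + 584.416ms (3/4)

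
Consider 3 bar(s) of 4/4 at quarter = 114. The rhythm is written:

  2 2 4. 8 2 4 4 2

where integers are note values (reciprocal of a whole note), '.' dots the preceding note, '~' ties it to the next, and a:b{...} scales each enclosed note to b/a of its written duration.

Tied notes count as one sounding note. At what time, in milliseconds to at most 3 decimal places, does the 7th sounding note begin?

1. 0.0ms @ 0 + 1052.632ms (2)
2. 1052.632ms @ 2 + 1052.632ms (2)
3. 2105.263ms @ 4 + 789.474ms (3/2)
4. 2894.737ms @ 11/2 + 263.158ms (1/2)
5. 3157.895ms @ 6 + 1052.632ms (2)
6. 4210.526ms @ 8 + 526.316ms (1)
7. 4736.842ms @ 9 + 526.316ms (1)
8. 5263.158ms @ 10 + 1052.632ms (2)

note 7 onset = 9b = 4736.842ms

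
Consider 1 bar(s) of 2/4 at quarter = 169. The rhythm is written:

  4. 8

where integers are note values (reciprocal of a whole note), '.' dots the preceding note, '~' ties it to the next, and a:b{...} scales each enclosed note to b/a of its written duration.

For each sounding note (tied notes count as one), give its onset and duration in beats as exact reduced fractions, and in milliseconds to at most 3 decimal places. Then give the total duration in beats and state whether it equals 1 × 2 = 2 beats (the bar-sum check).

1) 0.0ms=0b +532.544ms=3/2b
2) 532.544ms=3/2b +177.515ms=1/2b
Σ=2b of 2 (169bpm 2/4) — PASS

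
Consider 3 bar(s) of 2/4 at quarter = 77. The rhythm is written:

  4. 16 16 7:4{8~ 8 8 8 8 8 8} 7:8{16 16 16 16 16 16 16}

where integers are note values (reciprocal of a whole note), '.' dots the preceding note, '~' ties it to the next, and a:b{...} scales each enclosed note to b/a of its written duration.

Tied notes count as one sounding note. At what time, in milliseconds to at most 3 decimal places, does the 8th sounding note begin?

1. 0.0ms @ 0 + 1168.831ms (3/2)
2. 1168.831ms @ 3/2 + 194.805ms (1/4)
3. 1363.636ms @ 7/4 + 194.805ms (1/4)
4. 1558.442ms @ 2 + 445.269ms (4/7)
5. 2003.711ms @ 18/7 + 222.635ms (2/7)
6. 2226.345ms @ 20/7 + 222.635ms (2/7)
7. 2448.98ms @ 22/7 + 222.635ms (2/7)
8. 2671.614ms @ 24/7 + 222.635ms (2/7)
9. 2894.249ms @ 26/7 + 222.635ms (2/7)
10. 3116.883ms @ 4 + 222.635ms (2/7)
11. 3339.518ms @ 30/7 + 222.635ms (2/7)
12. 3562.152ms @ 32/7 + 222.635ms (2/7)
13. 3784.787ms @ 34/7 + 222.635ms (2/7)
14. 4007.421ms @ 36/7 + 222.635ms (2/7)
15. 4230.056ms @ 38/7 + 222.635ms (2/7)
16. 4452.69ms @ 40/7 + 222.635ms (2/7)

note 8 onset = 24/7b = 2671.614ms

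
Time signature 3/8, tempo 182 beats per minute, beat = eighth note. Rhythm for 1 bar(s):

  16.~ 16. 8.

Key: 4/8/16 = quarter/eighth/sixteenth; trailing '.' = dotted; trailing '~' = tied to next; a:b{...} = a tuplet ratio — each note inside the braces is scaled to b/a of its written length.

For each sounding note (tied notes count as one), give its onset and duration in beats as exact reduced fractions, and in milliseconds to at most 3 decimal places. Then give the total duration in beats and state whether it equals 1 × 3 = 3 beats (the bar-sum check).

1) 0.0ms=0b +494.505ms=3/2b
2) 494.505ms=3/2b +494.505ms=3/2b
Σ=3b of 3 (182bpm 3/8) — PASS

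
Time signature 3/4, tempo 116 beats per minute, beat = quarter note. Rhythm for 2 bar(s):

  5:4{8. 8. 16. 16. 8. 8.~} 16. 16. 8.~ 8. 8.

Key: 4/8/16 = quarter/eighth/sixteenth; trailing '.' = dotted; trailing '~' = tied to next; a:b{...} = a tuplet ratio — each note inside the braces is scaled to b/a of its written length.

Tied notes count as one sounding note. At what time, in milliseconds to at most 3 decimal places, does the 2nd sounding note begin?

1. 0.0ms @ 0 + 310.345ms (3/5)
2. 310.345ms @ 3/5 + 310.345ms (3/5)
3. 620.69ms @ 6/5 + 155.172ms (3/10)
4. 775.862ms @ 3/2 + 155.172ms (3/10)
5. 931.034ms @ 9/5 + 310.345ms (3/5)
6. 1241.379ms @ 12/5 + 504.31ms (39/40)
7. 1745.69ms @ 27/8 + 193.966ms (3/8)
8. 1939.655ms @ 15/4 + 775.862ms (3/2)
9. 2715.517ms @ 21/4 + 387.931ms (3/4)

note 2 onset = 3/5b = 310.345ms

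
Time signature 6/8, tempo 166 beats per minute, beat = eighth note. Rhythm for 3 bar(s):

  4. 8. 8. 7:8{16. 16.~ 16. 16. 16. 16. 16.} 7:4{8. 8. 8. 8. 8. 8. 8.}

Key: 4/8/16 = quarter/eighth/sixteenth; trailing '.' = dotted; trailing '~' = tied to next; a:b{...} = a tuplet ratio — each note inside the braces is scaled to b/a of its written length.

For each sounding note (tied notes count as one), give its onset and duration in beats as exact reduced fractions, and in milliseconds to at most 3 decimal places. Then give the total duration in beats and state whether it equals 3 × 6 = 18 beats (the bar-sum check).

1) 0.0ms=0b +1084.337ms=3b
2) 1084.337ms=3b +542.169ms=3/2b
3) 1626.506ms=9/2b +542.169ms=3/2b
4) 2168.675ms=6b +309.811ms=6/7b
5) 2478.485ms=48/7b +619.621ms=12/7b
6) 3098.107ms=60/7b +309.811ms=6/7b
7) 3407.917ms=66/7b +309.811ms=6/7b
8) 3717.728ms=72/7b +309.811ms=6/7b
9) 4027.539ms=78/7b +309.811ms=6/7b
10) 4337.349ms=12b +309.811ms=6/7b
11) 4647.16ms=90/7b +309.811ms=6/7b
12) 4956.971ms=96/7b +309.811ms=6/7b
13) 5266.781ms=102/7b +309.811ms=6/7b
14) 5576.592ms=108/7b +309.811ms=6/7b
15) 5886.403ms=114/7b +309.811ms=6/7b
16) 6196.213ms=120/7b +309.811ms=6/7b
Σ=18b of 18 (166bpm 6/8) — PASS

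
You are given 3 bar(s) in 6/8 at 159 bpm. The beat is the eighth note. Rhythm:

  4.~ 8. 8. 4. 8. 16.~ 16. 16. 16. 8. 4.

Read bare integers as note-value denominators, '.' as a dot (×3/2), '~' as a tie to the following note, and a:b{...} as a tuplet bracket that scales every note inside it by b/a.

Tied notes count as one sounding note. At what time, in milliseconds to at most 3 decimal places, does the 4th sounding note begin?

note 4 onset = 9b = 3396.226ms

1. 0.0ms @ 0 + 1698.113ms (9/2)
2. 1698.113ms @ 9/2 + 566.038ms (3/2)
3. 2264.151ms @ 6 + 1132.075ms (3)
4. 3396.226ms @ 9 + 566.038ms (3/2)
5. 3962.264ms @ 21/2 + 566.038ms (3/2)
6. 4528.302ms @ 12 + 283.019ms (3/4)
7. 4811.321ms @ 51/4 + 283.019ms (3/4)
8. 5094.34ms @ 27/2 + 566.038ms (3/2)
9. 5660.377ms @ 15 + 1132.075ms (3)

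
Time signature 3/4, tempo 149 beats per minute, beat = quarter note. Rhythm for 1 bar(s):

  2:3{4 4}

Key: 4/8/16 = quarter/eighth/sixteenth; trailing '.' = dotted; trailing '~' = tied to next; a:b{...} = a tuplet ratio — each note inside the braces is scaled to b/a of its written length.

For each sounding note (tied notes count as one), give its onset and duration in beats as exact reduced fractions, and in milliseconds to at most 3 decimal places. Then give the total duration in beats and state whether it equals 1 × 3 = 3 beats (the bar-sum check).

1) 0.0ms=0b +604.027ms=3/2b
2) 604.027ms=3/2b +604.027ms=3/2b
Σ=3b of 3 (149bpm 3/4) — PASS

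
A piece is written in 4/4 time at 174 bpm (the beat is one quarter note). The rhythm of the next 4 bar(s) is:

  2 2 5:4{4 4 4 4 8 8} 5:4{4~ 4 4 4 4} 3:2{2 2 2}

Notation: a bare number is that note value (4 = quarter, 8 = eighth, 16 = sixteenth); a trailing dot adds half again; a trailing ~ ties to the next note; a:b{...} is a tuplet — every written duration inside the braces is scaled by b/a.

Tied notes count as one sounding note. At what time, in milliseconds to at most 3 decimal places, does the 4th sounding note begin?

note 4 onset = 24/5b = 1655.172ms

1. 0.0ms @ 0 + 689.655ms (2)
2. 689.655ms @ 2 + 689.655ms (2)
3. 1379.31ms @ 4 + 275.862ms (4/5)
4. 1655.172ms @ 24/5 + 275.862ms (4/5)
5. 1931.034ms @ 28/5 + 275.862ms (4/5)
6. 2206.897ms @ 32/5 + 275.862ms (4/5)
7. 2482.759ms @ 36/5 + 137.931ms (2/5)
8. 2620.69ms @ 38/5 + 137.931ms (2/5)
9. 2758.621ms @ 8 + 551.724ms (8/5)
10. 3310.345ms @ 48/5 + 275.862ms (4/5)
11. 3586.207ms @ 52/5 + 275.862ms (4/5)
12. 3862.069ms @ 56/5 + 275.862ms (4/5)
13. 4137.931ms @ 12 + 459.77ms (4/3)
14. 4597.701ms @ 40/3 + 459.77ms (4/3)
15. 5057.471ms @ 44/3 + 459.77ms (4/3)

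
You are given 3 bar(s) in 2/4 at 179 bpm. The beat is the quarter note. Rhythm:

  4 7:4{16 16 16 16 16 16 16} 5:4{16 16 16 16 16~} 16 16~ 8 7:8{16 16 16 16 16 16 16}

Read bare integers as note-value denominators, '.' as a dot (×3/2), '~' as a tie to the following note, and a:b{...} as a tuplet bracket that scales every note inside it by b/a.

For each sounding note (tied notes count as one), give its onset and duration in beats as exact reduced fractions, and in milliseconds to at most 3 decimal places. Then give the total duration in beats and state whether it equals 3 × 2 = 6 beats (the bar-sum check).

1) 0.0ms=0b +335.196ms=1b
2) 335.196ms=1b +47.885ms=1/7b
3) 383.081ms=8/7b +47.885ms=1/7b
4) 430.966ms=9/7b +47.885ms=1/7b
5) 478.851ms=10/7b +47.885ms=1/7b
6) 526.736ms=11/7b +47.885ms=1/7b
7) 574.621ms=12/7b +47.885ms=1/7b
8) 622.506ms=13/7b +47.885ms=1/7b
9) 670.391ms=2b +67.039ms=1/5b
10) 737.43ms=11/5b +67.039ms=1/5b
11) 804.469ms=12/5b +67.039ms=1/5b
12) 871.508ms=13/5b +67.039ms=1/5b
13) 938.547ms=14/5b +150.838ms=9/20b
14) 1089.385ms=13/4b +251.397ms=3/4b
15) 1340.782ms=4b +95.77ms=2/7b
16) 1436.552ms=30/7b +95.77ms=2/7b
17) 1532.322ms=32/7b +95.77ms=2/7b
18) 1628.093ms=34/7b +95.77ms=2/7b
19) 1723.863ms=36/7b +95.77ms=2/7b
20) 1819.633ms=38/7b +95.77ms=2/7b
21) 1915.403ms=40/7b +95.77ms=2/7b
Σ=6b of 6 (179bpm 2/4) — PASS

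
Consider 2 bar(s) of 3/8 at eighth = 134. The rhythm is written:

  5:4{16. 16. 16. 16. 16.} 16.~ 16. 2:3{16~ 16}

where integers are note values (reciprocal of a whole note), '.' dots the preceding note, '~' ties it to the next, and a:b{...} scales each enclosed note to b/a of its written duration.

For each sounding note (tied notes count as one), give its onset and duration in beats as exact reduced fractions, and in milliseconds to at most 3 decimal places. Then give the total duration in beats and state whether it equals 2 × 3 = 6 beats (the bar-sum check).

1) 0.0ms=0b +268.657ms=3/5b
2) 268.657ms=3/5b +268.657ms=3/5b
3) 537.313ms=6/5b +268.657ms=3/5b
4) 805.97ms=9/5b +268.657ms=3/5b
5) 1074.627ms=12/5b +268.657ms=3/5b
6) 1343.284ms=3b +671.642ms=3/2b
7) 2014.925ms=9/2b +671.642ms=3/2b
Σ=6b of 6 (134bpm 3/8) — PASS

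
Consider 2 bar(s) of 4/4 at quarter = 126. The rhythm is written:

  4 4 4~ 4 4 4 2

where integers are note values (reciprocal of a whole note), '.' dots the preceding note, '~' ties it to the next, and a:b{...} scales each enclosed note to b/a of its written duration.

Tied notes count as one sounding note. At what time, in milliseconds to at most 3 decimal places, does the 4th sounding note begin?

1. 0.0ms @ 0 + 476.19ms (1)
2. 476.19ms @ 1 + 476.19ms (1)
3. 952.381ms @ 2 + 952.381ms (2)
4. 1904.762ms @ 4 + 476.19ms (1)
5. 2380.952ms @ 5 + 476.19ms (1)
6. 2857.143ms @ 6 + 952.381ms (2)

note 4 onset = 4b = 1904.762ms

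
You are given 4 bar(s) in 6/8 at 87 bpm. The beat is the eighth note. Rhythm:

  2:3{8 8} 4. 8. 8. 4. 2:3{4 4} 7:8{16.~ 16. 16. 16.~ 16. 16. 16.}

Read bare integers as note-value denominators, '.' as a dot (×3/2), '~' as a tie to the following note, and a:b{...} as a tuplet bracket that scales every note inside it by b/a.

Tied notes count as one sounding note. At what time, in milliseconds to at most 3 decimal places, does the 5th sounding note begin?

note 5 onset = 15/2b = 5172.414ms

1. 0.0ms @ 0 + 1034.483ms (3/2)
2. 1034.483ms @ 3/2 + 1034.483ms (3/2)
3. 2068.966ms @ 3 + 2068.966ms (3)
4. 4137.931ms @ 6 + 1034.483ms (3/2)
5. 5172.414ms @ 15/2 + 1034.483ms (3/2)
6. 6206.897ms @ 9 + 2068.966ms (3)
7. 8275.862ms @ 12 + 2068.966ms (3)
8. 10344.828ms @ 15 + 2068.966ms (3)
9. 12413.793ms @ 18 + 1182.266ms (12/7)
10. 13596.059ms @ 138/7 + 591.133ms (6/7)
11. 14187.192ms @ 144/7 + 1182.266ms (12/7)
12. 15369.458ms @ 156/7 + 591.133ms (6/7)
13. 15960.591ms @ 162/7 + 591.133ms (6/7)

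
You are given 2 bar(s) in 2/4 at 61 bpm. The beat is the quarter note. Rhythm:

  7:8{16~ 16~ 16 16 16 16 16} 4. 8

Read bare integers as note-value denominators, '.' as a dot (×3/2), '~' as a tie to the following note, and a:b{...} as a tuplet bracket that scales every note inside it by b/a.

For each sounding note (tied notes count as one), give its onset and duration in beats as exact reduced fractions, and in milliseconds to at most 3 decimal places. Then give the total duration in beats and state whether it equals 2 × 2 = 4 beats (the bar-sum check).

1) 0.0ms=0b +843.091ms=6/7b
2) 843.091ms=6/7b +281.03ms=2/7b
3) 1124.122ms=8/7b +281.03ms=2/7b
4) 1405.152ms=10/7b +281.03ms=2/7b
5) 1686.183ms=12/7b +281.03ms=2/7b
6) 1967.213ms=2b +1475.41ms=3/2b
7) 3442.623ms=7/2b +491.803ms=1/2b
Σ=4b of 4 (61bpm 2/4) — PASS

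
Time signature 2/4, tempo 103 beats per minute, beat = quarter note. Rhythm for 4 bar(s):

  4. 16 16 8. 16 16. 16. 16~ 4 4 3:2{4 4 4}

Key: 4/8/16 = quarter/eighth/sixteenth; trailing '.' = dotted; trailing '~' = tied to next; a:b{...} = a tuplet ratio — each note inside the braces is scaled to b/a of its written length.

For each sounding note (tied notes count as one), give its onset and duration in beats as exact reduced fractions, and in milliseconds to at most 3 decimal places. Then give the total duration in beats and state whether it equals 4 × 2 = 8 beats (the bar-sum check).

1) 0.0ms=0b +873.786ms=3/2b
2) 873.786ms=3/2b +145.631ms=1/4b
3) 1019.417ms=7/4b +145.631ms=1/4b
4) 1165.049ms=2b +436.893ms=3/4b
5) 1601.942ms=11/4b +145.631ms=1/4b
6) 1747.573ms=3b +218.447ms=3/8b
7) 1966.019ms=27/8b +218.447ms=3/8b
8) 2184.466ms=15/4b +728.155ms=5/4b
9) 2912.621ms=5b +582.524ms=1b
10) 3495.146ms=6b +388.35ms=2/3b
11) 3883.495ms=20/3b +388.35ms=2/3b
12) 4271.845ms=22/3b +388.35ms=2/3b
Σ=8b of 8 (103bpm 2/4) — PASS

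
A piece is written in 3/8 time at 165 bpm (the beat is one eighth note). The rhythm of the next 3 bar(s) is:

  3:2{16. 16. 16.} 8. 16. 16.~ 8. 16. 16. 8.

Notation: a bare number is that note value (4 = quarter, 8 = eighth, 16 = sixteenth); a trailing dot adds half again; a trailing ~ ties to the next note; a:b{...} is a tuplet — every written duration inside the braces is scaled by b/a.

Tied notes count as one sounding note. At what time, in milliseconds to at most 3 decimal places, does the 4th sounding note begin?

1. 0.0ms @ 0 + 181.818ms (1/2)
2. 181.818ms @ 1/2 + 181.818ms (1/2)
3. 363.636ms @ 1 + 181.818ms (1/2)
4. 545.455ms @ 3/2 + 545.455ms (3/2)
5. 1090.909ms @ 3 + 272.727ms (3/4)
6. 1363.636ms @ 15/4 + 818.182ms (9/4)
7. 2181.818ms @ 6 + 272.727ms (3/4)
8. 2454.545ms @ 27/4 + 272.727ms (3/4)
9. 2727.273ms @ 15/2 + 545.455ms (3/2)

note 4 onset = 3/2b = 545.455ms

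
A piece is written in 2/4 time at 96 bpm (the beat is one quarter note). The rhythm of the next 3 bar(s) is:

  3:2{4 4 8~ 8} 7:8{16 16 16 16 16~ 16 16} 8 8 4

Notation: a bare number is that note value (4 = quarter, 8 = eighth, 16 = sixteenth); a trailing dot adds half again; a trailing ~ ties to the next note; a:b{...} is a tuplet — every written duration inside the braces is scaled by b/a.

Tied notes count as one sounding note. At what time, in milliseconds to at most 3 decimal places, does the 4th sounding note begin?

note 4 onset = 2b = 1250.0ms

1. 0.0ms @ 0 + 416.667ms (2/3)
2. 416.667ms @ 2/3 + 416.667ms (2/3)
3. 833.333ms @ 4/3 + 416.667ms (2/3)
4. 1250.0ms @ 2 + 178.571ms (2/7)
5. 1428.571ms @ 16/7 + 178.571ms (2/7)
6. 1607.143ms @ 18/7 + 178.571ms (2/7)
7. 1785.714ms @ 20/7 + 178.571ms (2/7)
8. 1964.286ms @ 22/7 + 357.143ms (4/7)
9. 2321.429ms @ 26/7 + 178.571ms (2/7)
10. 2500.0ms @ 4 + 312.5ms (1/2)
11. 2812.5ms @ 9/2 + 312.5ms (1/2)
12. 3125.0ms @ 5 + 625.0ms (1)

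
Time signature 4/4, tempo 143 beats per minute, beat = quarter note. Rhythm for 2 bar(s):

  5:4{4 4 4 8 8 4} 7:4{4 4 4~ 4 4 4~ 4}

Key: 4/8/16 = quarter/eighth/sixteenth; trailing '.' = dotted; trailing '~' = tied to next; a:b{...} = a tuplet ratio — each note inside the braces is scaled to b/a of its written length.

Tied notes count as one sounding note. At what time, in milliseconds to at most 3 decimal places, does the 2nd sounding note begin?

note 2 onset = 4/5b = 335.664ms

1. 0.0ms @ 0 + 335.664ms (4/5)
2. 335.664ms @ 4/5 + 335.664ms (4/5)
3. 671.329ms @ 8/5 + 335.664ms (4/5)
4. 1006.993ms @ 12/5 + 167.832ms (2/5)
5. 1174.825ms @ 14/5 + 167.832ms (2/5)
6. 1342.657ms @ 16/5 + 335.664ms (4/5)
7. 1678.322ms @ 4 + 239.76ms (4/7)
8. 1918.082ms @ 32/7 + 239.76ms (4/7)
9. 2157.842ms @ 36/7 + 479.52ms (8/7)
10. 2637.363ms @ 44/7 + 239.76ms (4/7)
11. 2877.123ms @ 48/7 + 479.52ms (8/7)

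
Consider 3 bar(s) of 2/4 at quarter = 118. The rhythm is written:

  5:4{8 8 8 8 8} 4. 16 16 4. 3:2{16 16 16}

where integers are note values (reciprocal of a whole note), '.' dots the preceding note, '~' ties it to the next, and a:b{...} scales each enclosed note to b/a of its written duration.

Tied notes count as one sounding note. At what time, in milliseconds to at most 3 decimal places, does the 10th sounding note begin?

note 10 onset = 11/2b = 2796.61ms

1. 0.0ms @ 0 + 203.39ms (2/5)
2. 203.39ms @ 2/5 + 203.39ms (2/5)
3. 406.78ms @ 4/5 + 203.39ms (2/5)
4. 610.169ms @ 6/5 + 203.39ms (2/5)
5. 813.559ms @ 8/5 + 203.39ms (2/5)
6. 1016.949ms @ 2 + 762.712ms (3/2)
7. 1779.661ms @ 7/2 + 127.119ms (1/4)
8. 1906.78ms @ 15/4 + 127.119ms (1/4)
9. 2033.898ms @ 4 + 762.712ms (3/2)
10. 2796.61ms @ 11/2 + 84.746ms (1/6)
11. 2881.356ms @ 17/3 + 84.746ms (1/6)
12. 2966.102ms @ 35/6 + 84.746ms (1/6)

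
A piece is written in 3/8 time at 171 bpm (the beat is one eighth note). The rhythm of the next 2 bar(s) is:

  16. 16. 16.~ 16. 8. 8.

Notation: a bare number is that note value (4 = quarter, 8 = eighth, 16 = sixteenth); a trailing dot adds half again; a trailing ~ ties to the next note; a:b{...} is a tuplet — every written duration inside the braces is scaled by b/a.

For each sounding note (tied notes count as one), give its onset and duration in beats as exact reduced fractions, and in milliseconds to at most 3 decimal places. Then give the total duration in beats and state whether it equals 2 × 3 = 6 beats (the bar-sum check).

1) 0.0ms=0b +263.158ms=3/4b
2) 263.158ms=3/4b +263.158ms=3/4b
3) 526.316ms=3/2b +526.316ms=3/2b
4) 1052.632ms=3b +526.316ms=3/2b
5) 1578.947ms=9/2b +526.316ms=3/2b
Σ=6b of 6 (171bpm 3/8) — PASS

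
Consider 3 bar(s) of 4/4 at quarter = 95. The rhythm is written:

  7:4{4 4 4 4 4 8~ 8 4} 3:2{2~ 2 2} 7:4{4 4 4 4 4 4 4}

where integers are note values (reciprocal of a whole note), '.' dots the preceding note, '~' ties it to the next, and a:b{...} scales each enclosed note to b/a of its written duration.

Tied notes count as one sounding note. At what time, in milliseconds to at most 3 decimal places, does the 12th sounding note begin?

1. 0.0ms @ 0 + 360.902ms (4/7)
2. 360.902ms @ 4/7 + 360.902ms (4/7)
3. 721.805ms @ 8/7 + 360.902ms (4/7)
4. 1082.707ms @ 12/7 + 360.902ms (4/7)
5. 1443.609ms @ 16/7 + 360.902ms (4/7)
6. 1804.511ms @ 20/7 + 360.902ms (4/7)
7. 2165.414ms @ 24/7 + 360.902ms (4/7)
8. 2526.316ms @ 4 + 1684.211ms (8/3)
9. 4210.526ms @ 20/3 + 842.105ms (4/3)
10. 5052.632ms @ 8 + 360.902ms (4/7)
11. 5413.534ms @ 60/7 + 360.902ms (4/7)
12. 5774.436ms @ 64/7 + 360.902ms (4/7)
13. 6135.338ms @ 68/7 + 360.902ms (4/7)
14. 6496.241ms @ 72/7 + 360.902ms (4/7)
15. 6857.143ms @ 76/7 + 360.902ms (4/7)
16. 7218.045ms @ 80/7 + 360.902ms (4/7)

note 12 onset = 64/7b = 5774.436ms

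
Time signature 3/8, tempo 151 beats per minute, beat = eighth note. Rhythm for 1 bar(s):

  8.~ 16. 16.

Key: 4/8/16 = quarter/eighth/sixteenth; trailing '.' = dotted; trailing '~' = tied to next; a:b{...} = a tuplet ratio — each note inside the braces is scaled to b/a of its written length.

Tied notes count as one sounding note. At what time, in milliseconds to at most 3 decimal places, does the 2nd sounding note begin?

note 2 onset = 9/4b = 894.04ms

1. 0.0ms @ 0 + 894.04ms (9/4)
2. 894.04ms @ 9/4 + 298.013ms (3/4)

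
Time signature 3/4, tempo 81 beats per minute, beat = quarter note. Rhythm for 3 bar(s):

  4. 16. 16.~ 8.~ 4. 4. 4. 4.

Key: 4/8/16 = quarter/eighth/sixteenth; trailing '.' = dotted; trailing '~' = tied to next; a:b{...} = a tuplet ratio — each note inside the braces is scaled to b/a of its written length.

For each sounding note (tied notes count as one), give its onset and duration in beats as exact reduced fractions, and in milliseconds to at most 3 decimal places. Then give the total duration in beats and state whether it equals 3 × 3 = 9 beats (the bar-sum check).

1) 0.0ms=0b +1111.111ms=3/2b
2) 1111.111ms=3/2b +277.778ms=3/8b
3) 1388.889ms=15/8b +1944.444ms=21/8b
4) 3333.333ms=9/2b +1111.111ms=3/2b
5) 4444.444ms=6b +1111.111ms=3/2b
6) 5555.556ms=15/2b +1111.111ms=3/2b
Σ=9b of 9 (81bpm 3/4) — PASS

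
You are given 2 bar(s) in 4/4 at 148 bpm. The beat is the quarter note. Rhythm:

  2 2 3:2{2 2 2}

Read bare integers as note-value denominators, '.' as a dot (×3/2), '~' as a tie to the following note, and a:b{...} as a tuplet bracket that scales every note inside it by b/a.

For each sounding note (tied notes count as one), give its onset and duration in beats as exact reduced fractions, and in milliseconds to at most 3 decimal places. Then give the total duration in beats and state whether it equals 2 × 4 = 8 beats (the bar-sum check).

1) 0.0ms=0b +810.811ms=2b
2) 810.811ms=2b +810.811ms=2b
3) 1621.622ms=4b +540.541ms=4/3b
4) 2162.162ms=16/3b +540.541ms=4/3b
5) 2702.703ms=20/3b +540.541ms=4/3b
Σ=8b of 8 (148bpm 4/4) — PASS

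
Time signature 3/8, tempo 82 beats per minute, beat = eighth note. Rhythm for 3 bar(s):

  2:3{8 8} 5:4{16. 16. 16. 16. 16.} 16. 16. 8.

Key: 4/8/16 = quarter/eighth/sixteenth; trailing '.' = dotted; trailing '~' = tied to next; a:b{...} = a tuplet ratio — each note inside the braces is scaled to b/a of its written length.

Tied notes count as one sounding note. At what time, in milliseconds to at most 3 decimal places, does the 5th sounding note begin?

1. 0.0ms @ 0 + 1097.561ms (3/2)
2. 1097.561ms @ 3/2 + 1097.561ms (3/2)
3. 2195.122ms @ 3 + 439.024ms (3/5)
4. 2634.146ms @ 18/5 + 439.024ms (3/5)
5. 3073.171ms @ 21/5 + 439.024ms (3/5)
6. 3512.195ms @ 24/5 + 439.024ms (3/5)
7. 3951.22ms @ 27/5 + 439.024ms (3/5)
8. 4390.244ms @ 6 + 548.78ms (3/4)
9. 4939.024ms @ 27/4 + 548.78ms (3/4)
10. 5487.805ms @ 15/2 + 1097.561ms (3/2)

note 5 onset = 21/5b = 3073.171ms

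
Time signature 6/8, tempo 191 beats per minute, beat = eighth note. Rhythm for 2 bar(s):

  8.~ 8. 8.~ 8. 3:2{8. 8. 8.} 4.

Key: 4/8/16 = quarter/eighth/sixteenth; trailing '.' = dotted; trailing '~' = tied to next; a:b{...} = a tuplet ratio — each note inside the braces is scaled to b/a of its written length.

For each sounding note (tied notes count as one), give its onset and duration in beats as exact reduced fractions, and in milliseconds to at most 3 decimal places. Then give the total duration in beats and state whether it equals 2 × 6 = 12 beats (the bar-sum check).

1) 0.0ms=0b +942.408ms=3b
2) 942.408ms=3b +942.408ms=3b
3) 1884.817ms=6b +314.136ms=1b
4) 2198.953ms=7b +314.136ms=1b
5) 2513.089ms=8b +314.136ms=1b
6) 2827.225ms=9b +942.408ms=3b
Σ=12b of 12 (191bpm 6/8) — PASS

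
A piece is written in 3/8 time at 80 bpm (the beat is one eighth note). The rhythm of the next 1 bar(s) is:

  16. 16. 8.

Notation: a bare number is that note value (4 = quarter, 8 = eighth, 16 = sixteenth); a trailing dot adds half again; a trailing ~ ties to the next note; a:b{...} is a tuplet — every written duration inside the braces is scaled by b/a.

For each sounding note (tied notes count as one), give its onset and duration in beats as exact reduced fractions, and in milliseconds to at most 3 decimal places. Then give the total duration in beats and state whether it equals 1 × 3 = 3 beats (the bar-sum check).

1) 0.0ms=0b +562.5ms=3/4b
2) 562.5ms=3/4b +562.5ms=3/4b
3) 1125.0ms=3/2b +1125.0ms=3/2b
Σ=3b of 3 (80bpm 3/8) — PASS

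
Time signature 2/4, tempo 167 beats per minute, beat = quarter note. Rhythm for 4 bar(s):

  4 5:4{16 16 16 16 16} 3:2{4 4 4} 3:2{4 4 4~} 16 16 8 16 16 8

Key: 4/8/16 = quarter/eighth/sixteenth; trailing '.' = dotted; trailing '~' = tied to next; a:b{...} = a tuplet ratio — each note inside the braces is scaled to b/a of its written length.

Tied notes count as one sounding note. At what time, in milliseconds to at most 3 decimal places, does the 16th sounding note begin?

note 16 onset = 29/4b = 2604.79ms

1. 0.0ms @ 0 + 359.281ms (1)
2. 359.281ms @ 1 + 71.856ms (1/5)
3. 431.138ms @ 6/5 + 71.856ms (1/5)
4. 502.994ms @ 7/5 + 71.856ms (1/5)
5. 574.85ms @ 8/5 + 71.856ms (1/5)
6. 646.707ms @ 9/5 + 71.856ms (1/5)
7. 718.563ms @ 2 + 239.521ms (2/3)
8. 958.084ms @ 8/3 + 239.521ms (2/3)
9. 1197.605ms @ 10/3 + 239.521ms (2/3)
10. 1437.126ms @ 4 + 239.521ms (2/3)
11. 1676.647ms @ 14/3 + 239.521ms (2/3)
12. 1916.168ms @ 16/3 + 329.341ms (11/12)
13. 2245.509ms @ 25/4 + 89.82ms (1/4)
14. 2335.329ms @ 13/2 + 179.641ms (1/2)
15. 2514.97ms @ 7 + 89.82ms (1/4)
16. 2604.79ms @ 29/4 + 89.82ms (1/4)
17. 2694.611ms @ 15/2 + 179.641ms (1/2)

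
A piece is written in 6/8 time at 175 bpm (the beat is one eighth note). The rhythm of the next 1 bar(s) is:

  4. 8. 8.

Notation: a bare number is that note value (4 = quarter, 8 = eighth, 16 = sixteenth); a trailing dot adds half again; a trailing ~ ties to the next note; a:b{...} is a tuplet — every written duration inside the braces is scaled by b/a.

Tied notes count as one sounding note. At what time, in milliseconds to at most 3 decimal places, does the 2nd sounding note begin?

1. 0.0ms @ 0 + 1028.571ms (3)
2. 1028.571ms @ 3 + 514.286ms (3/2)
3. 1542.857ms @ 9/2 + 514.286ms (3/2)

note 2 onset = 3b = 1028.571ms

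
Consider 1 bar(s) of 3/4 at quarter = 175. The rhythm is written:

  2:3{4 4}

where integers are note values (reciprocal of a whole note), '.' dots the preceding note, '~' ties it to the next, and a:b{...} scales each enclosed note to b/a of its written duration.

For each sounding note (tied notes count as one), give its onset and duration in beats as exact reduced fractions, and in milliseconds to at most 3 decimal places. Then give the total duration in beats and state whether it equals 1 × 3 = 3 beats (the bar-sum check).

1) 0.0ms=0b +514.286ms=3/2b
2) 514.286ms=3/2b +514.286ms=3/2b
Σ=3b of 3 (175bpm 3/4) — PASS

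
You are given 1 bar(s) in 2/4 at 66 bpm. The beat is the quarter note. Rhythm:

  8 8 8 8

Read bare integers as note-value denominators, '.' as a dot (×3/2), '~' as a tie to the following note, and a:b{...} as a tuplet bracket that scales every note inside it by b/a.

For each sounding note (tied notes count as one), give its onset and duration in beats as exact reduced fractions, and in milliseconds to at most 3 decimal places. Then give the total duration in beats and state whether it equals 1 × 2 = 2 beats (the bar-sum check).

1) 0.0ms=0b +454.545ms=1/2b
2) 454.545ms=1/2b +454.545ms=1/2b
3) 909.091ms=1b +454.545ms=1/2b
4) 1363.636ms=3/2b +454.545ms=1/2b
Σ=2b of 2 (66bpm 2/4) — PASS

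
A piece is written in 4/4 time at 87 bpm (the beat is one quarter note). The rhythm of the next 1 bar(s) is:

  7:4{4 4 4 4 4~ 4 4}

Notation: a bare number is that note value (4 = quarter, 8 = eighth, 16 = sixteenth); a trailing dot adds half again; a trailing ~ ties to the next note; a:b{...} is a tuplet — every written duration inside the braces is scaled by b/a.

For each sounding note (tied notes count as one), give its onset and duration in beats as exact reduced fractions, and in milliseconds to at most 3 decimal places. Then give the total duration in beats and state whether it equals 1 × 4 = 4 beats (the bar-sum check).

1) 0.0ms=0b +394.089ms=4/7b
2) 394.089ms=4/7b +394.089ms=4/7b
3) 788.177ms=8/7b +394.089ms=4/7b
4) 1182.266ms=12/7b +394.089ms=4/7b
5) 1576.355ms=16/7b +788.177ms=8/7b
6) 2364.532ms=24/7b +394.089ms=4/7b
Σ=4b of 4 (87bpm 4/4) — PASS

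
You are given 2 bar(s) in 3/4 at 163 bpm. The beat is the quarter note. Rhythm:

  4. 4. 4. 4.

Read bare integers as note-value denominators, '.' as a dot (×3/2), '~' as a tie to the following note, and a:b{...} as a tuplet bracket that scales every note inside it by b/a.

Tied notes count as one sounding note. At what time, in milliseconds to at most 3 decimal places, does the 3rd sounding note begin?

1. 0.0ms @ 0 + 552.147ms (3/2)
2. 552.147ms @ 3/2 + 552.147ms (3/2)
3. 1104.294ms @ 3 + 552.147ms (3/2)
4. 1656.442ms @ 9/2 + 552.147ms (3/2)

note 3 onset = 3b = 1104.294ms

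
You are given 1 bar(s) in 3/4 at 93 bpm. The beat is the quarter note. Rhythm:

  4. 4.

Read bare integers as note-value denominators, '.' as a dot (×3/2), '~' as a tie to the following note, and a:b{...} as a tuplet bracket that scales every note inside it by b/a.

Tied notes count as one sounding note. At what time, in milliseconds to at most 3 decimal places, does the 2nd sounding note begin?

1. 0.0ms @ 0 + 967.742ms (3/2)
2. 967.742ms @ 3/2 + 967.742ms (3/2)

note 2 onset = 3/2b = 967.742ms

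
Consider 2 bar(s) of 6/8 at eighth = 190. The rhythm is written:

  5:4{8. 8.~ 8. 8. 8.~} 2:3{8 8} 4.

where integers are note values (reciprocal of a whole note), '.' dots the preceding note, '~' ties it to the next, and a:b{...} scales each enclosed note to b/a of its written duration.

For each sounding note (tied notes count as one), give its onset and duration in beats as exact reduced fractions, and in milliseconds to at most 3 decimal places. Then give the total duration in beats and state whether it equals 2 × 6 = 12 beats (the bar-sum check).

1) 0.0ms=0b +378.947ms=6/5b
2) 378.947ms=6/5b +757.895ms=12/5b
3) 1136.842ms=18/5b +378.947ms=6/5b
4) 1515.789ms=24/5b +852.632ms=27/10b
5) 2368.421ms=15/2b +473.684ms=3/2b
6) 2842.105ms=9b +947.368ms=3b
Σ=12b of 12 (190bpm 6/8) — PASS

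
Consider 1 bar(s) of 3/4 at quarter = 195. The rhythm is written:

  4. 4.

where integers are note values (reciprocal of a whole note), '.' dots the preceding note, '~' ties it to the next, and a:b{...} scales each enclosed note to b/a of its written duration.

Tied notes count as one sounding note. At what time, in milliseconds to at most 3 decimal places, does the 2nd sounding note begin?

note 2 onset = 3/2b = 461.538ms

1. 0.0ms @ 0 + 461.538ms (3/2)
2. 461.538ms @ 3/2 + 461.538ms (3/2)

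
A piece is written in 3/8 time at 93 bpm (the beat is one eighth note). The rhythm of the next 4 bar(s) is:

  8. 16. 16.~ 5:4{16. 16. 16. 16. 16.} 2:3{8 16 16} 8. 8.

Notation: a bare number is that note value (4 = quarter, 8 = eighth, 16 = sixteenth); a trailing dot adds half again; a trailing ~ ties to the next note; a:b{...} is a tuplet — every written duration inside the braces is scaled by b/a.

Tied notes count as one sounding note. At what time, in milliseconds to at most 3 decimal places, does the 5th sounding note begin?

note 5 onset = 21/5b = 2709.677ms

1. 0.0ms @ 0 + 967.742ms (3/2)
2. 967.742ms @ 3/2 + 483.871ms (3/4)
3. 1451.613ms @ 9/4 + 870.968ms (27/20)
4. 2322.581ms @ 18/5 + 387.097ms (3/5)
5. 2709.677ms @ 21/5 + 387.097ms (3/5)
6. 3096.774ms @ 24/5 + 387.097ms (3/5)
7. 3483.871ms @ 27/5 + 387.097ms (3/5)
8. 3870.968ms @ 6 + 967.742ms (3/2)
9. 4838.71ms @ 15/2 + 483.871ms (3/4)
10. 5322.581ms @ 33/4 + 483.871ms (3/4)
11. 5806.452ms @ 9 + 967.742ms (3/2)
12. 6774.194ms @ 21/2 + 967.742ms (3/2)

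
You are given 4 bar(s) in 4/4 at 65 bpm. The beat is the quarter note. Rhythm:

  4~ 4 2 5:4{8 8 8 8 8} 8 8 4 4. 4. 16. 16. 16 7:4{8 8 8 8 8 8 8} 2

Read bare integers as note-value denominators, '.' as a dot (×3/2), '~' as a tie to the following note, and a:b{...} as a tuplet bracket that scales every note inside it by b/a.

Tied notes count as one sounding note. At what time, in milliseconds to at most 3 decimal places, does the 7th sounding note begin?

note 7 onset = 28/5b = 5169.231ms

1. 0.0ms @ 0 + 1846.154ms (2)
2. 1846.154ms @ 2 + 1846.154ms (2)
3. 3692.308ms @ 4 + 369.231ms (2/5)
4. 4061.538ms @ 22/5 + 369.231ms (2/5)
5. 4430.769ms @ 24/5 + 369.231ms (2/5)
6. 4800.0ms @ 26/5 + 369.231ms (2/5)
7. 5169.231ms @ 28/5 + 369.231ms (2/5)
8. 5538.462ms @ 6 + 461.538ms (1/2)
9. 6000.0ms @ 13/2 + 461.538ms (1/2)
10. 6461.538ms @ 7 + 923.077ms (1)
11. 7384.615ms @ 8 + 1384.615ms (3/2)
12. 8769.231ms @ 19/2 + 1384.615ms (3/2)
13. 10153.846ms @ 11 + 346.154ms (3/8)
14. 10500.0ms @ 91/8 + 346.154ms (3/8)
15. 10846.154ms @ 47/4 + 230.769ms (1/4)
16. 11076.923ms @ 12 + 263.736ms (2/7)
17. 11340.659ms @ 86/7 + 263.736ms (2/7)
18. 11604.396ms @ 88/7 + 263.736ms (2/7)
19. 11868.132ms @ 90/7 + 263.736ms (2/7)
20. 12131.868ms @ 92/7 + 263.736ms (2/7)
21. 12395.604ms @ 94/7 + 263.736ms (2/7)
22. 12659.341ms @ 96/7 + 263.736ms (2/7)
23. 12923.077ms @ 14 + 1846.154ms (2)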